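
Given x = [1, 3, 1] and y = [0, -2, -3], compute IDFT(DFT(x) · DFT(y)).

(x ⊛ y)[n] = Σ(m=0 to 2) x[m] · y[(n-m) mod 3]

Computing each output sample:
(x ⊛ y)[0] = -11
(x ⊛ y)[1] = -5
(x ⊛ y)[2] = -9

x ⊛ y = [-11, -5, -9]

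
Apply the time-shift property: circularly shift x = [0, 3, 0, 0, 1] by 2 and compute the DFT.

Time shift by 2: X_shifted[k] = ω_5^(2k) · X[k]
Shifted x = [0, 1, 0, 3, 0]

DFT(x[n-2]) = [4, -2.1180+0.8123i, 0.1180-3.4410i, 0.1180+3.4410i, -2.1180-0.8123i]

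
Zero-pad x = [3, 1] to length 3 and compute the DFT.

Original 2-point DFT: [4, 2]
Zero-padded 3-point DFT provides frequency interpolation.

DFT_3([x, 0, ...]) = [4, 2.5000-0.8660i, 2.5000+0.8660i]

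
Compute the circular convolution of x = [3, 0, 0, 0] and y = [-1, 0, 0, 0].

(x ⊛ y)[n] = Σ(m=0 to 3) x[m] · y[(n-m) mod 4]

Computing each output sample:
(x ⊛ y)[0] = -3
(x ⊛ y)[1] = 0
(x ⊛ y)[2] = 0
(x ⊛ y)[3] = 0

x ⊛ y = [-3, 0, 0, 0]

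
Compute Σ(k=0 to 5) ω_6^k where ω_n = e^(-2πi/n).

Sum of all nth roots of unity equals 0 for n > 1 (geometric series with r ≠ 1).

0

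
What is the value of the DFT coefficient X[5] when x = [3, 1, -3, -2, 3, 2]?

X[5] = Σ(n=0 to 5) x[n] · ω_6^(5n) where ω_6 = e^(-2πi/6)
= (3)·ω_6^0 + (1)·ω_6^5 + (-3)·ω_6^10 + (-2)·ω_6^15 + (3)·ω_6^20 + (2)·ω_6^25

X[5] = 6.5000-6.0622i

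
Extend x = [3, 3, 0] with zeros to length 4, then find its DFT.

Original 3-point DFT: [6, 1.5000-2.5981i, 1.5000+2.5981i]
Zero-padded 4-point DFT provides frequency interpolation.

DFT_4([x, 0, ...]) = [6, 3-3i, 0, 3+3i]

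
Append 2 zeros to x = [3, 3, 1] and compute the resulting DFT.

Original 3-point DFT: [7, 1.0000-1.7321i, 1.0000+1.7321i]
Zero-padded 5-point DFT provides frequency interpolation.

DFT_5([x, 0, ...]) = [7, 3.1180-3.4410i, 0.8820-0.8123i, 0.8820+0.8123i, 3.1180+3.4410i]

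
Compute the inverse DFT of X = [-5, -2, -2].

x[n] = (1/3) Σ(k=0 to 2) X[k] · e^(2πikn/3)

Computing each x[n]:
x[0] = -3
x[1] = -1
x[2] = -1

x = [-3, -1, -1]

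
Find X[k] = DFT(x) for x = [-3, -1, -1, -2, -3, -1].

X[k] = Σ(n=0 to 5) x[n] · ω_6^(nk)
where ω_6 = e^(-2πi/6)

Computing each X[k]:
X[0] = -11
X[1] = -1.7321i
X[2] = -2.0000+1.7321i
X[3] = -3
X[4] = -2.0000-1.7321i
X[5] = 1.7321i

X = [-11, -1.7321i, -2.0000+1.7321i, -3, -2.0000-1.7321i, 1.7321i]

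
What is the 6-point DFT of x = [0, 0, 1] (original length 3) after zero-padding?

Original 3-point DFT: [1, -0.5000+0.8660i, -0.5000-0.8660i]
Zero-padded 6-point DFT provides frequency interpolation.

DFT_6([x, 0, ...]) = [1, -0.5000-0.8660i, -0.5000+0.8660i, 1, -0.5000-0.8660i, -0.5000+0.8660i]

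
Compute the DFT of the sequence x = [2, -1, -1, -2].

X[k] = Σ(n=0 to 3) x[n] · ω_4^(nk)
where ω_4 = e^(-2πi/4)

Computing each X[k]:
X[0] = -2
X[1] = 3-1i
X[2] = 4
X[3] = 3+1i

X = [-2, 3-1i, 4, 3+1i]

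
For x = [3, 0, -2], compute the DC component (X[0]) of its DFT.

X[0] = Σ(n=0 to 2) x[n] · ω_3^0 = Σ x[n]
= (3) + (0) + (-2)

X[0] = 1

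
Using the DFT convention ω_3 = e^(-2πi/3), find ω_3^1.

ω_3^1 = e^(-2πi·1/3)
= cos(-2π·1/3) + i·sin(-2π·1/3)
= cos(-2π/3) + i·sin(-2π/3)

ω_3^1 = cos(-2π/3) + i·sin(-2π/3) = -0.5000-0.8660i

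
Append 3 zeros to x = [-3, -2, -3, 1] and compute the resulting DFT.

Original 4-point DFT: [-7, 3i, -5, -3i]
Zero-padded 7-point DFT provides frequency interpolation.

DFT_7([x, 0, ...]) = [-7, -4.4804+4.0546i, 0.7714+1.4300i, -3.2911-2.4527i, -3.2911+2.4527i, 0.7714-1.4300i, -4.4804-4.0546i]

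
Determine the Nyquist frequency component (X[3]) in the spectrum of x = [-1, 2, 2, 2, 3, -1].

X[3] = Σ(n=0 to 5) x[n] · ω_6^(3n) where ω_6 = e^(-2πi/6)
= (-1)·ω_6^0 + (2)·ω_6^3 + (2)·ω_6^6 + (2)·ω_6^9 + (3)·ω_6^12 + (-1)·ω_6^15

X[3] = 1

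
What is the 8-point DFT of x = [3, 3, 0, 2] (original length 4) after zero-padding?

Original 4-point DFT: [8, 3-1i, -2, 3+1i]
Zero-padded 8-point DFT provides frequency interpolation.

DFT_8([x, 0, ...]) = [8, 3.7071-3.5355i, 3-1i, 2.2929-3.5355i, -2, 2.2929+3.5355i, 3+1i, 3.7071+3.5355i]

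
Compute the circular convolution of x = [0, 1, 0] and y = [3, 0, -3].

(x ⊛ y)[n] = Σ(m=0 to 2) x[m] · y[(n-m) mod 3]

Computing each output sample:
(x ⊛ y)[0] = -3
(x ⊛ y)[1] = 3
(x ⊛ y)[2] = 0

x ⊛ y = [-3, 3, 0]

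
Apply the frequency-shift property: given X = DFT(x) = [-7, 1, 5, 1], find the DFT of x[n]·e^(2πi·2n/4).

Modulation property: DFT(ω_4^(-2n)·x[n]) = X[(k-2) mod 4], so circularly shift X by 2 positions.

X[k-2] = [5, 1, -7, 1]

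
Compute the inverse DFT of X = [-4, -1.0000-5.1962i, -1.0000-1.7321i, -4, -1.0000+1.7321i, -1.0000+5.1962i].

x[n] = (1/6) Σ(k=0 to 5) X[k] · e^(2πikn/6)

Computing each x[n]:
x[0] = -2
x[1] = 2
x[2] = 0
x[3] = 0
x[4] = -2
x[5] = -2

x = [-2, 2, 0, 0, -2, -2]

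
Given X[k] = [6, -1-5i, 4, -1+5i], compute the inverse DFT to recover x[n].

x[n] = (1/4) Σ(k=0 to 3) X[k] · e^(2πikn/4)

Computing each x[n]:
x[0] = 2
x[1] = 3
x[2] = 3
x[3] = -2

x = [2, 3, 3, -2]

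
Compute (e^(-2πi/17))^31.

Since ω_17^17 = 1, powers reduce modulo 17.
31 mod 17 = 14
So ω_17^31 = ω_17^14 = e^(-2πi·14/17)

ω_17^31 = ω_17^14 = 0.4457+0.8952i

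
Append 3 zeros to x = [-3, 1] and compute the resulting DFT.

Original 2-point DFT: [-2, -4]
Zero-padded 5-point DFT provides frequency interpolation.

DFT_5([x, 0, ...]) = [-2, -2.6910-0.9511i, -3.8090-0.5878i, -3.8090+0.5878i, -2.6910+0.9511i]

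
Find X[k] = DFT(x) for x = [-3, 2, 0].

X[k] = Σ(n=0 to 2) x[n] · ω_3^(nk)
where ω_3 = e^(-2πi/3)

Computing each X[k]:
X[0] = -1
X[1] = -4.0000-1.7321i
X[2] = -4.0000+1.7321i

X = [-1, -4.0000-1.7321i, -4.0000+1.7321i]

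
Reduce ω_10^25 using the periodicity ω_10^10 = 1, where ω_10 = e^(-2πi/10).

Since ω_10^10 = 1, powers reduce modulo 10.
25 mod 10 = 5
So ω_10^25 = ω_10^5 = e^(-2πi·5/10)

ω_10^25 = ω_10^5 = -1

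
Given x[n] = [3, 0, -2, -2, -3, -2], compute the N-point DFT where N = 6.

X[k] = Σ(n=0 to 5) x[n] · ω_6^(nk)
where ω_6 = e^(-2πi/6)

Computing each X[k]:
X[0] = -6
X[1] = 6.5000-2.5981i
X[2] = 4.5000-0.8660i
X[3] = 2
X[4] = 4.5000+0.8660i
X[5] = 6.5000+2.5981i

X = [-6, 6.5000-2.5981i, 4.5000-0.8660i, 2, 4.5000+0.8660i, 6.5000+2.5981i]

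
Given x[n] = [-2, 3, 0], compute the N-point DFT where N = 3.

X[k] = Σ(n=0 to 2) x[n] · ω_3^(nk)
where ω_3 = e^(-2πi/3)

Computing each X[k]:
X[0] = 1
X[1] = -3.5000-2.5981i
X[2] = -3.5000+2.5981i

X = [1, -3.5000-2.5981i, -3.5000+2.5981i]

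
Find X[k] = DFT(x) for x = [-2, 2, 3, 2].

X[k] = Σ(n=0 to 3) x[n] · ω_4^(nk)
where ω_4 = e^(-2πi/4)

Computing each X[k]:
X[0] = 5
X[1] = -5
X[2] = -3
X[3] = -5

X = [5, -5, -3, -5]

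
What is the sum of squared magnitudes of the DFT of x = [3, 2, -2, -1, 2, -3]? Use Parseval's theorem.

Parseval: Σ|x[n]|² = (1/N)Σ|X[k]|², so Σ|X[k]|² = N·Σ|x[n]|² = 6·31.0000

Σ|X[k]|² = N·Σ|x[n]|² = 6·31.0000 = 186.0000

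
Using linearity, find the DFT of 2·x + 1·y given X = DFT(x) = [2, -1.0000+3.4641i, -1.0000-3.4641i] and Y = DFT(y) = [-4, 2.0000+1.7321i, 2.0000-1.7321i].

By linearity: DFT(2x + 1y) = 2·DFT(x) + 1·DFT(y)
= 2·[2, -1.0000+3.4641i, -1.0000-3.4641i] + 1·[-4, 2.0000+1.7321i, 2.0000-1.7321i]

Computing element-wise:
Z[0] = 2·(2) + 1·(-4) = 0
Z[1] = 2·(-1.0000+3.4641i) + 1·(2.0000+1.7321i) = 8.6603i
Z[2] = 2·(-1.0000-3.4641i) + 1·(2.0000-1.7321i) = -8.6603i

DFT(2x + 1y) = 2·X + 1·Y = [0, 8.6603i, -8.6603i]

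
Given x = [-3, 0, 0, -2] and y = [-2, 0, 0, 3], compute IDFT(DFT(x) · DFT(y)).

(x ⊛ y)[n] = Σ(m=0 to 3) x[m] · y[(n-m) mod 4]

Computing each output sample:
(x ⊛ y)[0] = 6
(x ⊛ y)[1] = 0
(x ⊛ y)[2] = -6
(x ⊛ y)[3] = -5

x ⊛ y = [6, 0, -6, -5]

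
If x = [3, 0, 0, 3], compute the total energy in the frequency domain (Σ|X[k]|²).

Parseval: Σ|x[n]|² = (1/N)Σ|X[k]|², so Σ|X[k]|² = N·Σ|x[n]|² = 4·18.0000

Σ|X[k]|² = N·Σ|x[n]|² = 4·18.0000 = 72.0000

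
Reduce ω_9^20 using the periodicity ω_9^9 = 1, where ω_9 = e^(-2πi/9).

Since ω_9^9 = 1, powers reduce modulo 9.
20 mod 9 = 2
So ω_9^20 = ω_9^2 = e^(-2πi·2/9)

ω_9^20 = ω_9^2 = 0.1736-0.9848i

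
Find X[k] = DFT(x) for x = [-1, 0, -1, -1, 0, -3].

X[k] = Σ(n=0 to 5) x[n] · ω_6^(nk)
where ω_6 = e^(-2πi/6)

Computing each X[k]:
X[0] = -6
X[1] = -1.0000-1.7321i
X[2] = -3.4641i
X[3] = 2
X[4] = 3.4641i
X[5] = -1.0000+1.7321i

X = [-6, -1.0000-1.7321i, -3.4641i, 2, 3.4641i, -1.0000+1.7321i]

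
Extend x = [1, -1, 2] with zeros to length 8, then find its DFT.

Original 3-point DFT: [2, 0.5000+2.5981i, 0.5000-2.5981i]
Zero-padded 8-point DFT provides frequency interpolation.

DFT_8([x, 0, ...]) = [2, 0.2929-1.2929i, -1+1i, 1.7071+2.7071i, 4, 1.7071-2.7071i, -1-1i, 0.2929+1.2929i]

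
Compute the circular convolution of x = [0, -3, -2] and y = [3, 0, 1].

(x ⊛ y)[n] = Σ(m=0 to 2) x[m] · y[(n-m) mod 3]

Computing each output sample:
(x ⊛ y)[0] = -3
(x ⊛ y)[1] = -11
(x ⊛ y)[2] = -6

x ⊛ y = [-3, -11, -6]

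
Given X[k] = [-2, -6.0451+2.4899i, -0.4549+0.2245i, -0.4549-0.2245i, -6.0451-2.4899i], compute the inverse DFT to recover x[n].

x[n] = (1/5) Σ(k=0 to 4) X[k] · e^(2πikn/5)

Computing each x[n]:
x[0] = -3
x[1] = -2
x[2] = 1
x[3] = 2
x[4] = 0

x = [-3, -2, 1, 2, 0]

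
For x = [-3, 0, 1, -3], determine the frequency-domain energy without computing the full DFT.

Parseval: Σ|x[n]|² = (1/N)Σ|X[k]|², so Σ|X[k]|² = N·Σ|x[n]|² = 4·19.0000

Σ|X[k]|² = N·Σ|x[n]|² = 4·19.0000 = 76.0000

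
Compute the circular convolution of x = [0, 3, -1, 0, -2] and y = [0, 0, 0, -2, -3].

(x ⊛ y)[n] = Σ(m=0 to 4) x[m] · y[(n-m) mod 5]

Computing each output sample:
(x ⊛ y)[0] = -7
(x ⊛ y)[1] = 3
(x ⊛ y)[2] = 4
(x ⊛ y)[3] = 6
(x ⊛ y)[4] = -6

x ⊛ y = [-7, 3, 4, 6, -6]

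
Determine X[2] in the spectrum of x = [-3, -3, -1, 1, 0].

X[2] = Σ(n=0 to 4) x[n] · ω_5^(2n) where ω_5 = e^(-2πi/5)
= (-3)·ω_5^0 + (-3)·ω_5^2 + (-1)·ω_5^4 + (1)·ω_5^6 + (0)·ω_5^8

X[2] = -0.5729-0.1388i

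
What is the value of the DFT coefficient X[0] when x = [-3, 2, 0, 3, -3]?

X[0] = Σ(n=0 to 4) x[n] · ω_5^0 = Σ x[n]
= (-3) + (2) + (0) + (3) + (-3)

X[0] = -1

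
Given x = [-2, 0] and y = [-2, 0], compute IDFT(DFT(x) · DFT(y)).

(x ⊛ y)[n] = Σ(m=0 to 1) x[m] · y[(n-m) mod 2]

Computing each output sample:
(x ⊛ y)[0] = 4
(x ⊛ y)[1] = 0

x ⊛ y = [4, 0]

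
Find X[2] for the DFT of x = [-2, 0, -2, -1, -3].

X[2] = Σ(n=0 to 4) x[n] · ω_5^(2n) where ω_5 = e^(-2πi/5)
= (-2)·ω_5^0 + (0)·ω_5^2 + (-2)·ω_5^4 + (-1)·ω_5^6 + (-3)·ω_5^8

X[2] = -0.5000-2.7144i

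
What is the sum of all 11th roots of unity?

Sum of all nth roots of unity equals 0 for n > 1 (geometric series with r ≠ 1).

0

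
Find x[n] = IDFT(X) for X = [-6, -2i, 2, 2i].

x[n] = (1/4) Σ(k=0 to 3) X[k] · e^(2πikn/4)

Computing each x[n]:
x[0] = -1
x[1] = -1
x[2] = -1
x[3] = -3

x = [-1, -1, -1, -3]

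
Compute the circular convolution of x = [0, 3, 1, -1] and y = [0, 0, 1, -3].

(x ⊛ y)[n] = Σ(m=0 to 3) x[m] · y[(n-m) mod 4]

Computing each output sample:
(x ⊛ y)[0] = -8
(x ⊛ y)[1] = -4
(x ⊛ y)[2] = 3
(x ⊛ y)[3] = 3

x ⊛ y = [-8, -4, 3, 3]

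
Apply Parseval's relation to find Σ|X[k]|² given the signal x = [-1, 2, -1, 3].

Parseval: Σ|x[n]|² = (1/N)Σ|X[k]|², so Σ|X[k]|² = N·Σ|x[n]|² = 4·15.0000

Σ|X[k]|² = N·Σ|x[n]|² = 4·15.0000 = 60.0000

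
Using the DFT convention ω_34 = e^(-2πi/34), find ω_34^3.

ω_34^3 = e^(-2πi·3/34)
= cos(-2π·3/34) + i·sin(-2π·3/34)
= cos(-6π/34) + i·sin(-6π/34)

ω_34^3 = cos(-6π/34) + i·sin(-6π/34) = 0.8502-0.5264i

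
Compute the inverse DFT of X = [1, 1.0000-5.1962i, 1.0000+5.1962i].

x[n] = (1/3) Σ(k=0 to 2) X[k] · e^(2πikn/3)

Computing each x[n]:
x[0] = 1
x[1] = 3
x[2] = -3

x = [1, 3, -3]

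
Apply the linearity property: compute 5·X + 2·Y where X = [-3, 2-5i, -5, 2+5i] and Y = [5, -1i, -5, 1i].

By linearity: DFT(5x + 2y) = 5·DFT(x) + 2·DFT(y)
= 5·[-3, 2-5i, -5, 2+5i] + 2·[5, -1i, -5, 1i]

Computing element-wise:
Z[0] = 5·(-3) + 2·(5) = -5
Z[1] = 5·(2-5i) + 2·(-1i) = 10-27i
Z[2] = 5·(-5) + 2·(-5) = -35
Z[3] = 5·(2+5i) + 2·(1i) = 10+27i

DFT(5x + 2y) = 5·X + 2·Y = [-5, 10-27i, -35, 10+27i]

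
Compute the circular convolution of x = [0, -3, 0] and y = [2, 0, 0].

(x ⊛ y)[n] = Σ(m=0 to 2) x[m] · y[(n-m) mod 3]

Computing each output sample:
(x ⊛ y)[0] = 0
(x ⊛ y)[1] = -6
(x ⊛ y)[2] = 0

x ⊛ y = [0, -6, 0]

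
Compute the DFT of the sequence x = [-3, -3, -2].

X[k] = Σ(n=0 to 2) x[n] · ω_3^(nk)
where ω_3 = e^(-2πi/3)

Computing each X[k]:
X[0] = -8
X[1] = -0.5000+0.8660i
X[2] = -0.5000-0.8660i

X = [-8, -0.5000+0.8660i, -0.5000-0.8660i]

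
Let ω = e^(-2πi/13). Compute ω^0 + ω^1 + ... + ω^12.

Sum of all nth roots of unity equals 0 for n > 1 (geometric series with r ≠ 1).

0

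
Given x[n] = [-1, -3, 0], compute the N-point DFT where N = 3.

X[k] = Σ(n=0 to 2) x[n] · ω_3^(nk)
where ω_3 = e^(-2πi/3)

Computing each X[k]:
X[0] = -4
X[1] = 0.5000+2.5981i
X[2] = 0.5000-2.5981i

X = [-4, 0.5000+2.5981i, 0.5000-2.5981i]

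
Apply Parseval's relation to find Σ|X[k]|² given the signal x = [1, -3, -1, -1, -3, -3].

Parseval: Σ|x[n]|² = (1/N)Σ|X[k]|², so Σ|X[k]|² = N·Σ|x[n]|² = 6·30.0000

Σ|X[k]|² = N·Σ|x[n]|² = 6·30.0000 = 180.0000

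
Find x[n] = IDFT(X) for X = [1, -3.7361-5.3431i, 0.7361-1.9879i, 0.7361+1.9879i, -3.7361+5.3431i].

x[n] = (1/5) Σ(k=0 to 4) X[k] · e^(2πikn/5)

Computing each x[n]:
x[0] = -1
x[1] = 2
x[2] = 2
x[3] = 1
x[4] = -3

x = [-1, 2, 2, 1, -3]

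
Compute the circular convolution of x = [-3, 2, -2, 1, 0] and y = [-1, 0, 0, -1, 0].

(x ⊛ y)[n] = Σ(m=0 to 4) x[m] · y[(n-m) mod 5]

Computing each output sample:
(x ⊛ y)[0] = 5
(x ⊛ y)[1] = -3
(x ⊛ y)[2] = 2
(x ⊛ y)[3] = 2
(x ⊛ y)[4] = -2

x ⊛ y = [5, -3, 2, 2, -2]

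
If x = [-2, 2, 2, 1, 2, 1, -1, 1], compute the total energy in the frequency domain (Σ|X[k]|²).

Parseval: Σ|x[n]|² = (1/N)Σ|X[k]|², so Σ|X[k]|² = N·Σ|x[n]|² = 8·20.0000

Σ|X[k]|² = N·Σ|x[n]|² = 8·20.0000 = 160.0000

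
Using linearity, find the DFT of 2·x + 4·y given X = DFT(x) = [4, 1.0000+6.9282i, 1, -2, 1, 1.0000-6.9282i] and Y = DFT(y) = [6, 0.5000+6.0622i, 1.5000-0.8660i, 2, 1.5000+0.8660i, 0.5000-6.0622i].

By linearity: DFT(2x + 4y) = 2·DFT(x) + 4·DFT(y)
= 2·[4, 1.0000+6.9282i, 1, -2, 1, 1.0000-6.9282i] + 4·[6, 0.5000+6.0622i, 1.5000-0.8660i, 2, 1.5000+0.8660i, 0.5000-6.0622i]

Computing element-wise:
Z[0] = 2·(4) + 4·(6) = 32
Z[1] = 2·(1.0000+6.9282i) + 4·(0.5000+6.0622i) = 4.0000+38.1052i
Z[2] = 2·(1) + 4·(1.5000-0.8660i) = 8.0000-3.4640i
Z[3] = 2·(-2) + 4·(2) = 4
Z[4] = 2·(1) + 4·(1.5000+0.8660i) = 8.0000+3.4640i
Z[5] = 2·(1.0000-6.9282i) + 4·(0.5000-6.0622i) = 4.0000-38.1052i

DFT(2x + 4y) = 2·X + 4·Y = [32, 4.0000+38.1052i, 8.0000-3.4640i, 4, 8.0000+3.4640i, 4.0000-38.1052i]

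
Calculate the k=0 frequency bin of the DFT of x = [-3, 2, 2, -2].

X[0] = Σ(n=0 to 3) x[n] · ω_4^0 = Σ x[n]
= (-3) + (2) + (2) + (-2)

X[0] = -1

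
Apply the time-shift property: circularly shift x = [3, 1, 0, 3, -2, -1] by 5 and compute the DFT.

Time shift by 5: X_shifted[k] = ω_6^(5k) · X[k]
Shifted x = [1, 0, 3, -2, -1, 3]

DFT(x[n-5]) = [4, 3.5000-0.8660i, -3.5000+6.0622i, 2, -3.5000-6.0622i, 3.5000+0.8660i]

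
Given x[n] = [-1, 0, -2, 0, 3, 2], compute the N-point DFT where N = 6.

X[k] = Σ(n=0 to 5) x[n] · ω_6^(nk)
where ω_6 = e^(-2πi/6)

Computing each X[k]:
X[0] = 2
X[1] = -0.5000+6.0622i
X[2] = -2.5000-2.5981i
X[3] = -2
X[4] = -2.5000+2.5981i
X[5] = -0.5000-6.0622i

X = [2, -0.5000+6.0622i, -2.5000-2.5981i, -2, -2.5000+2.5981i, -0.5000-6.0622i]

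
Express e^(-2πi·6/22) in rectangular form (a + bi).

ω_22^6 = e^(-2πi·6/22)
= cos(-2π·6/22) + i·sin(-2π·6/22)
= cos(-12π/22) + i·sin(-12π/22)

ω_22^6 = cos(-12π/22) + i·sin(-12π/22) = -0.1423-0.9898i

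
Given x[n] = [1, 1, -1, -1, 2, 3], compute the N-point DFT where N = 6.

X[k] = Σ(n=0 to 5) x[n] · ω_6^(nk)
where ω_6 = e^(-2πi/6)

Computing each X[k]:
X[0] = 5
X[1] = 3.5000+4.3301i
X[2] = -2.5000-0.8660i
X[3] = -1
X[4] = -2.5000+0.8660i
X[5] = 3.5000-4.3301i

X = [5, 3.5000+4.3301i, -2.5000-0.8660i, -1, -2.5000+0.8660i, 3.5000-4.3301i]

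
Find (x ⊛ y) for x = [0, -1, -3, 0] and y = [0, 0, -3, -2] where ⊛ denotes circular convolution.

(x ⊛ y)[n] = Σ(m=0 to 3) x[m] · y[(n-m) mod 4]

Computing each output sample:
(x ⊛ y)[0] = 11
(x ⊛ y)[1] = 6
(x ⊛ y)[2] = 0
(x ⊛ y)[3] = 3

x ⊛ y = [11, 6, 0, 3]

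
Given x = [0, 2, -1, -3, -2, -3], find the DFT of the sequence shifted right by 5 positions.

Time shift by 5: X_shifted[k] = ω_6^(5k) · X[k]
Shifted x = [2, -1, -3, -2, -3, 0]

DFT(x[n-5]) = [-7, 6.5000+0.8660i, 3.5000+0.8660i, -1, 3.5000-0.8660i, 6.5000-0.8660i]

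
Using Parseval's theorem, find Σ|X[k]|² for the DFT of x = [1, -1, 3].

Parseval: Σ|x[n]|² = (1/N)Σ|X[k]|², so Σ|X[k]|² = N·Σ|x[n]|² = 3·11.0000

Σ|X[k]|² = N·Σ|x[n]|² = 3·11.0000 = 33.0000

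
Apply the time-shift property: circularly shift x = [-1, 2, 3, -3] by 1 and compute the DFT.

Time shift by 1: X_shifted[k] = ω_4^(1k) · X[k]
Shifted x = [-3, -1, 2, 3]

DFT(x[n-1]) = [1, -5+4i, -3, -5-4i]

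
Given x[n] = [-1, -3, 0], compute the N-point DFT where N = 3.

X[k] = Σ(n=0 to 2) x[n] · ω_3^(nk)
where ω_3 = e^(-2πi/3)

Computing each X[k]:
X[0] = -4
X[1] = 0.5000+2.5981i
X[2] = 0.5000-2.5981i

X = [-4, 0.5000+2.5981i, 0.5000-2.5981i]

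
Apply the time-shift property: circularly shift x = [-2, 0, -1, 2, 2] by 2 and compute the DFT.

Time shift by 2: X_shifted[k] = ω_5^(2k) · X[k]
Shifted x = [2, 2, -2, 0, -1]

DFT(x[n-2]) = [1, 3.9271-1.6776i, 0.5729-3.6655i, 0.5729+3.6655i, 3.9271+1.6776i]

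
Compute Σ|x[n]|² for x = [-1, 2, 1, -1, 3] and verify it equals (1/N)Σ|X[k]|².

Time domain:
Σ|x[n]|² = |-1|² + |2|² + |1|² + |-1|² + |3|² = 16.0000

Frequency domain:
(1/5)Σ|X[k]|² = (1/5)(|4|² + |0.5451-0.2245i|² + |-5.0451+2.4899i|² + |-5.0451-2.4899i|² + |0.5451+0.2245i|²) = (1/5)·80.0000 = 16.0000

Both sides agree, confirming Parseval's theorem.

Σ|x[n]|² = (1/N)Σ|X[k]|² = 16.0000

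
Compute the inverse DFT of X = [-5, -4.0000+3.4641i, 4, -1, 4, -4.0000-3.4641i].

x[n] = (1/6) Σ(k=0 to 5) X[k] · e^(2πikn/6)

Computing each x[n]:
x[0] = -1
x[1] = -3
x[2] = -2
x[3] = 2
x[4] = 0
x[5] = -1

x = [-1, -3, -2, 2, 0, -1]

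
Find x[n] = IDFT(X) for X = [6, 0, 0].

x[n] = (1/3) Σ(k=0 to 2) X[k] · e^(2πikn/3)

Computing each x[n]:
x[0] = 2
x[1] = 2
x[2] = 2

x = [2, 2, 2]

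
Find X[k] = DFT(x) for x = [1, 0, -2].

X[k] = Σ(n=0 to 2) x[n] · ω_3^(nk)
where ω_3 = e^(-2πi/3)

Computing each X[k]:
X[0] = -1
X[1] = 2.0000-1.7321i
X[2] = 2.0000+1.7321i

X = [-1, 2.0000-1.7321i, 2.0000+1.7321i]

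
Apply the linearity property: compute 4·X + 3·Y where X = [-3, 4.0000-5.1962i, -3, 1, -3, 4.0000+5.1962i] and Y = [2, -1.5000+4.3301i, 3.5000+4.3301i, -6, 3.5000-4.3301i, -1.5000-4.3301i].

By linearity: DFT(4x + 3y) = 4·DFT(x) + 3·DFT(y)
= 4·[-3, 4.0000-5.1962i, -3, 1, -3, 4.0000+5.1962i] + 3·[2, -1.5000+4.3301i, 3.5000+4.3301i, -6, 3.5000-4.3301i, -1.5000-4.3301i]

Computing element-wise:
Z[0] = 4·(-3) + 3·(2) = -6
Z[1] = 4·(4.0000-5.1962i) + 3·(-1.5000+4.3301i) = 11.5000-7.7945i
Z[2] = 4·(-3) + 3·(3.5000+4.3301i) = -1.5000+12.9903i
Z[3] = 4·(1) + 3·(-6) = -14
Z[4] = 4·(-3) + 3·(3.5000-4.3301i) = -1.5000-12.9903i
Z[5] = 4·(4.0000+5.1962i) + 3·(-1.5000-4.3301i) = 11.5000+7.7945i

DFT(4x + 3y) = 4·X + 3·Y = [-6, 11.5000-7.7945i, -1.5000+12.9903i, -14, -1.5000-12.9903i, 11.5000+7.7945i]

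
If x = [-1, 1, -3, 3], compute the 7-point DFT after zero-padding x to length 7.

Original 4-point DFT: [0, 2+2i, -8, 2-2i]
Zero-padded 7-point DFT provides frequency interpolation.

DFT_7([x, 0, ...]) = [0, -2.4119+0.8413i, 3.3509+0.0689i, -4.4390-5.7042i, -4.4390+5.7042i, 3.3509-0.0689i, -2.4119-0.8413i]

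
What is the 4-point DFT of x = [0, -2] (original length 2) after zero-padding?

Original 2-point DFT: [-2, 2]
Zero-padded 4-point DFT provides frequency interpolation.

DFT_4([x, 0, ...]) = [-2, 2i, 2, -2i]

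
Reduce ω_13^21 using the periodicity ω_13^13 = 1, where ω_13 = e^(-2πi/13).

Since ω_13^13 = 1, powers reduce modulo 13.
21 mod 13 = 8
So ω_13^21 = ω_13^8 = e^(-2πi·8/13)

ω_13^21 = ω_13^8 = -0.7485+0.6631i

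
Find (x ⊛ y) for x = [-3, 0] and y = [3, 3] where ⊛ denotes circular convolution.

(x ⊛ y)[n] = Σ(m=0 to 1) x[m] · y[(n-m) mod 2]

Computing each output sample:
(x ⊛ y)[0] = -9
(x ⊛ y)[1] = -9

x ⊛ y = [-9, -9]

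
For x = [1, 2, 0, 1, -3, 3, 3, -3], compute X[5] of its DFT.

X[5] = Σ(n=0 to 7) x[n] · ω_8^(5n) where ω_8 = e^(-2πi/8)
= (1)·ω_8^0 + (2)·ω_8^5 + (0)·ω_8^10 + (1)·ω_8^15 + (-3)·ω_8^20 + (3)·ω_8^25 + (3)·ω_8^30 + (-3)·ω_8^35

X[5] = 7.5355+5.1213i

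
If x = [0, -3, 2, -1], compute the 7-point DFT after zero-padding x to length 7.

Original 4-point DFT: [-2, -2+2i, 6, -2-2i]
Zero-padded 7-point DFT provides frequency interpolation.

DFT_7([x, 0, ...]) = [-2, -1.4145+0.8295i, -1.7579+3.0107i, 4.1724+3.8402i, 4.1724-3.8402i, -1.7579-3.0107i, -1.4145-0.8295i]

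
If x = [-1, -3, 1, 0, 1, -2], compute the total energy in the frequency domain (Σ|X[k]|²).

Parseval: Σ|x[n]|² = (1/N)Σ|X[k]|², so Σ|X[k]|² = N·Σ|x[n]|² = 6·16.0000

Σ|X[k]|² = N·Σ|x[n]|² = 6·16.0000 = 96.0000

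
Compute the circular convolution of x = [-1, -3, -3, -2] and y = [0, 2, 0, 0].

(x ⊛ y)[n] = Σ(m=0 to 3) x[m] · y[(n-m) mod 4]

Computing each output sample:
(x ⊛ y)[0] = -4
(x ⊛ y)[1] = -2
(x ⊛ y)[2] = -6
(x ⊛ y)[3] = -6

x ⊛ y = [-4, -2, -6, -6]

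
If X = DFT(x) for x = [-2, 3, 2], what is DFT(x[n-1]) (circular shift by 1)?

Time shift by 1: X_shifted[k] = ω_3^(1k) · X[k]
Shifted x = [2, -2, 3]

DFT(x[n-1]) = [3, 1.5000+4.3301i, 1.5000-4.3301i]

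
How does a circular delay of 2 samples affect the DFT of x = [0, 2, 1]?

Time shift by 2: X_shifted[k] = ω_3^(2k) · X[k]
Shifted x = [2, 1, 0]

DFT(x[n-2]) = [3, 1.5000-0.8660i, 1.5000+0.8660i]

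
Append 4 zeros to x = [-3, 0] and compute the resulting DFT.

Original 2-point DFT: [-3, -3]
Zero-padded 6-point DFT provides frequency interpolation.

DFT_6([x, 0, ...]) = [-3, -3, -3, -3, -3, -3]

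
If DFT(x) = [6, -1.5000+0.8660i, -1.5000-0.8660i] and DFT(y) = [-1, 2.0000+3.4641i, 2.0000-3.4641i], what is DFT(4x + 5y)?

By linearity: DFT(4x + 5y) = 4·DFT(x) + 5·DFT(y)
= 4·[6, -1.5000+0.8660i, -1.5000-0.8660i] + 5·[-1, 2.0000+3.4641i, 2.0000-3.4641i]

Computing element-wise:
Z[0] = 4·(6) + 5·(-1) = 19
Z[1] = 4·(-1.5000+0.8660i) + 5·(2.0000+3.4641i) = 4.0000+20.7845i
Z[2] = 4·(-1.5000-0.8660i) + 5·(2.0000-3.4641i) = 4.0000-20.7845i

DFT(4x + 5y) = 4·X + 5·Y = [19, 4.0000+20.7845i, 4.0000-20.7845i]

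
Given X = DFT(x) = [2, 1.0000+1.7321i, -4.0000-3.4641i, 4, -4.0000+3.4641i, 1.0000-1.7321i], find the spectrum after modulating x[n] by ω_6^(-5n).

Modulation property: DFT(ω_6^(-5n)·x[n]) = X[(k-5) mod 6], so circularly shift X by 5 positions.

X[k-5] = [1.0000+1.7321i, -4.0000-3.4641i, 4, -4.0000+3.4641i, 1.0000-1.7321i, 2]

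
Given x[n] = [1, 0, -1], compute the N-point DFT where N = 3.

X[k] = Σ(n=0 to 2) x[n] · ω_3^(nk)
where ω_3 = e^(-2πi/3)

Computing each X[k]:
X[0] = 0
X[1] = 1.5000-0.8660i
X[2] = 1.5000+0.8660i

X = [0, 1.5000-0.8660i, 1.5000+0.8660i]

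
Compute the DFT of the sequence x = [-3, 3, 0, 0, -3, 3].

X[k] = Σ(n=0 to 5) x[n] · ω_6^(nk)
where ω_6 = e^(-2πi/6)

Computing each X[k]:
X[0] = 0
X[1] = 1.5000-2.5981i
X[2] = -4.5000+2.5981i
X[3] = -12
X[4] = -4.5000-2.5981i
X[5] = 1.5000+2.5981i

X = [0, 1.5000-2.5981i, -4.5000+2.5981i, -12, -4.5000-2.5981i, 1.5000+2.5981i]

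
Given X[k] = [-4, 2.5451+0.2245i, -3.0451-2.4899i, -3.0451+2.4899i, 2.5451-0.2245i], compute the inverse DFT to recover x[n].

x[n] = (1/5) Σ(k=0 to 4) X[k] · e^(2πikn/5)

Computing each x[n]:
x[0] = -1
x[1] = 1
x[2] = -3
x[3] = -1
x[4] = 0

x = [-1, 1, -3, -1, 0]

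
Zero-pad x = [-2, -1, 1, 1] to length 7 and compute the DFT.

Original 4-point DFT: [-1, -3+2i, -1, -3-2i]
Zero-padded 7-point DFT provides frequency interpolation.

DFT_7([x, 0, ...]) = [-1, -3.7470-0.6270i, -2.0550+2.1906i, -0.6981+0.2408i, -0.6981-0.2408i, -2.0550-2.1906i, -3.7470+0.6270i]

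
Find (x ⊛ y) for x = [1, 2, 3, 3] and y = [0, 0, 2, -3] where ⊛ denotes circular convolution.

(x ⊛ y)[n] = Σ(m=0 to 3) x[m] · y[(n-m) mod 4]

Computing each output sample:
(x ⊛ y)[0] = 0
(x ⊛ y)[1] = -3
(x ⊛ y)[2] = -7
(x ⊛ y)[3] = 1

x ⊛ y = [0, -3, -7, 1]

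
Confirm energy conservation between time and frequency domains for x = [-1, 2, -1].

Time domain:
Σ|x[n]|² = |-1|² + |2|² + |-1|² = 6.0000

Frequency domain:
(1/3)Σ|X[k]|² = (1/3)(|0|² + |-1.5000-2.5981i|² + |-1.5000+2.5981i|²) = (1/3)·18.0000 = 6.0000

Both sides agree, confirming Parseval's theorem.

Σ|x[n]|² = (1/N)Σ|X[k]|² = 6.0000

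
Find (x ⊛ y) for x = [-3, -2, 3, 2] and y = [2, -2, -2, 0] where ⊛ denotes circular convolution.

(x ⊛ y)[n] = Σ(m=0 to 3) x[m] · y[(n-m) mod 4]

Computing each output sample:
(x ⊛ y)[0] = -16
(x ⊛ y)[1] = -2
(x ⊛ y)[2] = 16
(x ⊛ y)[3] = 2

x ⊛ y = [-16, -2, 16, 2]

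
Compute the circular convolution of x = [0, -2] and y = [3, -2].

(x ⊛ y)[n] = Σ(m=0 to 1) x[m] · y[(n-m) mod 2]

Computing each output sample:
(x ⊛ y)[0] = 4
(x ⊛ y)[1] = -6

x ⊛ y = [4, -6]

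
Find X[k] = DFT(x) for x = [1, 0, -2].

X[k] = Σ(n=0 to 2) x[n] · ω_3^(nk)
where ω_3 = e^(-2πi/3)

Computing each X[k]:
X[0] = -1
X[1] = 2.0000-1.7321i
X[2] = 2.0000+1.7321i

X = [-1, 2.0000-1.7321i, 2.0000+1.7321i]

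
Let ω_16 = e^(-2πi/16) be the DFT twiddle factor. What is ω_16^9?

ω_16^9 = e^(-2πi·9/16)
= cos(-2π·9/16) + i·sin(-2π·9/16)
= cos(-18π/16) + i·sin(-18π/16)

ω_16^9 = cos(-18π/16) + i·sin(-18π/16) = -0.9239+0.3827i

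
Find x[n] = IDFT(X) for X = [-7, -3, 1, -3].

x[n] = (1/4) Σ(k=0 to 3) X[k] · e^(2πikn/4)

Computing each x[n]:
x[0] = -3
x[1] = -2
x[2] = 0
x[3] = -2

x = [-3, -2, 0, -2]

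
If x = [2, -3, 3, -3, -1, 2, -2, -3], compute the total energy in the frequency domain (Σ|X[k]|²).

Parseval: Σ|x[n]|² = (1/N)Σ|X[k]|², so Σ|X[k]|² = N·Σ|x[n]|² = 8·49.0000

Σ|X[k]|² = N·Σ|x[n]|² = 8·49.0000 = 392.0000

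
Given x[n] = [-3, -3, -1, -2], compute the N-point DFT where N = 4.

X[k] = Σ(n=0 to 3) x[n] · ω_4^(nk)
where ω_4 = e^(-2πi/4)

Computing each X[k]:
X[0] = -9
X[1] = -2+1i
X[2] = 1
X[3] = -2-1i

X = [-9, -2+1i, 1, -2-1i]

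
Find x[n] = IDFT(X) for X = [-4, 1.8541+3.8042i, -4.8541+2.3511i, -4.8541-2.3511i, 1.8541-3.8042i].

x[n] = (1/5) Σ(k=0 to 4) X[k] · e^(2πikn/5)

Computing each x[n]:
x[0] = -2
x[1] = -1
x[2] = -2
x[3] = -2
x[4] = 3

x = [-2, -1, -2, -2, 3]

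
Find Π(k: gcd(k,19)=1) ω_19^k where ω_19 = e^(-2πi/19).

The primitive 19th roots of unity are ω_19^k for k coprime to 19: k ∈ {1, 2, 3, 4, 5, 6, 7, 8, 9, 10, 11, 12, 13, 14, 15, 16, 17, 18}
Their product equals the constant term of the cyclotomic polynomial Φ_19(x) up to sign.
For n ≥ 3, the product of all primitive nth roots of unity is 1. (For n=1 it is 1; for n=2 it is -1.)

1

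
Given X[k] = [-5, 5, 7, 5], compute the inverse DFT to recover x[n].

x[n] = (1/4) Σ(k=0 to 3) X[k] · e^(2πikn/4)

Computing each x[n]:
x[0] = 3
x[1] = -3
x[2] = -2
x[3] = -3

x = [3, -3, -2, -3]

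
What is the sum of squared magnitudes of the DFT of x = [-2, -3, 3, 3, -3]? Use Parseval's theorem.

Parseval: Σ|x[n]|² = (1/N)Σ|X[k]|², so Σ|X[k]|² = N·Σ|x[n]|² = 5·40.0000

Σ|X[k]|² = N·Σ|x[n]|² = 5·40.0000 = 200.0000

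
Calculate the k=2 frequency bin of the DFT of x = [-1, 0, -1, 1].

X[2] = Σ(n=0 to 3) x[n] · ω_4^(2n) where ω_4 = e^(-2πi/4)
= (-1)·ω_4^0 + (0)·ω_4^2 + (-1)·ω_4^4 + (1)·ω_4^6

X[2] = -3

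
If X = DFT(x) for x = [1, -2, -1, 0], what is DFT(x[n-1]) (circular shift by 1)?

Time shift by 1: X_shifted[k] = ω_4^(1k) · X[k]
Shifted x = [0, 1, -2, -1]

DFT(x[n-1]) = [-2, 2-2i, -2, 2+2i]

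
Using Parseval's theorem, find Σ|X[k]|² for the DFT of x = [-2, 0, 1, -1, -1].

Parseval: Σ|x[n]|² = (1/N)Σ|X[k]|², so Σ|X[k]|² = N·Σ|x[n]|² = 5·7.0000

Σ|X[k]|² = N·Σ|x[n]|² = 5·7.0000 = 35.0000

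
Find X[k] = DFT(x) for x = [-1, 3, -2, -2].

X[k] = Σ(n=0 to 3) x[n] · ω_4^(nk)
where ω_4 = e^(-2πi/4)

Computing each X[k]:
X[0] = -2
X[1] = 1-5i
X[2] = -4
X[3] = 1+5i

X = [-2, 1-5i, -4, 1+5i]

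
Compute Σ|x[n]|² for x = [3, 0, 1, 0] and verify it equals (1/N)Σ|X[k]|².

Time domain:
Σ|x[n]|² = |3|² + |0|² + |1|² + |0|² = 10.0000

Frequency domain:
(1/4)Σ|X[k]|² = (1/4)(|4|² + |2|² + |4|² + |2|²) = (1/4)·40.0000 = 10.0000

Both sides agree, confirming Parseval's theorem.

Σ|x[n]|² = (1/N)Σ|X[k]|² = 10.0000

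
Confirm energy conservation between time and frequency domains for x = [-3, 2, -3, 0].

Time domain:
Σ|x[n]|² = |-3|² + |2|² + |-3|² + |0|² = 22.0000

Frequency domain:
(1/4)Σ|X[k]|² = (1/4)(|-4|² + |-2i|² + |-8|² + |2i|²) = (1/4)·88.0000 = 22.0000

Both sides agree, confirming Parseval's theorem.

Σ|x[n]|² = (1/N)Σ|X[k]|² = 22.0000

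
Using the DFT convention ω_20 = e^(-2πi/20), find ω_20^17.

ω_20^17 = e^(-2πi·17/20)
= cos(-2π·17/20) + i·sin(-2π·17/20)
= cos(-34π/20) + i·sin(-34π/20)

ω_20^17 = cos(-34π/20) + i·sin(-34π/20) = 0.5878+0.8090i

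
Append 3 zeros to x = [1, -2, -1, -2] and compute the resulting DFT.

Original 4-point DFT: [-4, 2, 4, 2]
Zero-padded 7-point DFT provides frequency interpolation.

DFT_7([x, 0, ...]) = [-4, 1.7775+3.4064i, 1.0990-0.0477i, 2.6235+2.0358i, 2.6235-2.0358i, 1.0990+0.0477i, 1.7775-3.4064i]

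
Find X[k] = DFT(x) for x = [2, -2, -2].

X[k] = Σ(n=0 to 2) x[n] · ω_3^(nk)
where ω_3 = e^(-2πi/3)

Computing each X[k]:
X[0] = -2
X[1] = 4
X[2] = 4

X = [-2, 4, 4]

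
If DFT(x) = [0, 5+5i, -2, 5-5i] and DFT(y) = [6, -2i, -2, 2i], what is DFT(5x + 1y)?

By linearity: DFT(5x + 1y) = 5·DFT(x) + 1·DFT(y)
= 5·[0, 5+5i, -2, 5-5i] + 1·[6, -2i, -2, 2i]

Computing element-wise:
Z[0] = 5·(0) + 1·(6) = 6
Z[1] = 5·(5+5i) + 1·(-2i) = 25+23i
Z[2] = 5·(-2) + 1·(-2) = -12
Z[3] = 5·(5-5i) + 1·(2i) = 25-23i

DFT(5x + 1y) = 5·X + 1·Y = [6, 25+23i, -12, 25-23i]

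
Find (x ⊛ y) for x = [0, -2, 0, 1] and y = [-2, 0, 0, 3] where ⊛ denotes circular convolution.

(x ⊛ y)[n] = Σ(m=0 to 3) x[m] · y[(n-m) mod 4]

Computing each output sample:
(x ⊛ y)[0] = -6
(x ⊛ y)[1] = 4
(x ⊛ y)[2] = 3
(x ⊛ y)[3] = -2

x ⊛ y = [-6, 4, 3, -2]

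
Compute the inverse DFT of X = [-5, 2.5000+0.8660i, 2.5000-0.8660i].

x[n] = (1/3) Σ(k=0 to 2) X[k] · e^(2πikn/3)

Computing each x[n]:
x[0] = 0
x[1] = -3
x[2] = -2

x = [0, -3, -2]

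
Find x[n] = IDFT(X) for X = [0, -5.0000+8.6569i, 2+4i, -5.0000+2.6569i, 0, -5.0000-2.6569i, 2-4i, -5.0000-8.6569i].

x[n] = (1/8) Σ(k=0 to 7) X[k] · e^(2πikn/8)

Computing each x[n]:
x[0] = -2
x[1] = -3
x[2] = -2
x[3] = -1
x[4] = 3
x[5] = 1
x[6] = 1
x[7] = 3

x = [-2, -3, -2, -1, 3, 1, 1, 3]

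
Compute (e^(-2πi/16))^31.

Since ω_16^16 = 1, powers reduce modulo 16.
31 mod 16 = 15
So ω_16^31 = ω_16^15 = e^(-2πi·15/16)

ω_16^31 = ω_16^15 = 0.9239+0.3827i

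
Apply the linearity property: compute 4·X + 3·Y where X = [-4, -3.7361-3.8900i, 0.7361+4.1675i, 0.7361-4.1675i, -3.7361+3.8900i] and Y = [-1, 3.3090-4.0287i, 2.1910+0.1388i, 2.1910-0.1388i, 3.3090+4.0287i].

By linearity: DFT(4x + 3y) = 4·DFT(x) + 3·DFT(y)
= 4·[-4, -3.7361-3.8900i, 0.7361+4.1675i, 0.7361-4.1675i, -3.7361+3.8900i] + 3·[-1, 3.3090-4.0287i, 2.1910+0.1388i, 2.1910-0.1388i, 3.3090+4.0287i]

Computing element-wise:
Z[0] = 4·(-4) + 3·(-1) = -19
Z[1] = 4·(-3.7361-3.8900i) + 3·(3.3090-4.0287i) = -5.0174-27.6461i
Z[2] = 4·(0.7361+4.1675i) + 3·(2.1910+0.1388i) = 9.5174+17.0864i
Z[3] = 4·(0.7361-4.1675i) + 3·(2.1910-0.1388i) = 9.5174-17.0864i
Z[4] = 4·(-3.7361+3.8900i) + 3·(3.3090+4.0287i) = -5.0174+27.6461i

DFT(4x + 3y) = 4·X + 3·Y = [-19, -5.0174-27.6461i, 9.5174+17.0864i, 9.5174-17.0864i, -5.0174+27.6461i]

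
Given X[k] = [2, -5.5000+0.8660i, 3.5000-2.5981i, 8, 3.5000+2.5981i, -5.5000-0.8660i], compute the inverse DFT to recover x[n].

x[n] = (1/6) Σ(k=0 to 5) X[k] · e^(2πikn/6)

Computing each x[n]:
x[0] = 1
x[1] = -2
x[2] = 1
x[3] = 2
x[4] = 3
x[5] = -3

x = [1, -2, 1, 2, 3, -3]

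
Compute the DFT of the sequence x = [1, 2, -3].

X[k] = Σ(n=0 to 2) x[n] · ω_3^(nk)
where ω_3 = e^(-2πi/3)

Computing each X[k]:
X[0] = 0
X[1] = 1.5000-4.3301i
X[2] = 1.5000+4.3301i

X = [0, 1.5000-4.3301i, 1.5000+4.3301i]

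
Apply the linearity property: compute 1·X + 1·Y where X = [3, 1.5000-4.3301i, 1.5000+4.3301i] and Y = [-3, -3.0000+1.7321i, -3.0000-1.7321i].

By linearity: DFT(1x + 1y) = 1·DFT(x) + 1·DFT(y)
= 1·[3, 1.5000-4.3301i, 1.5000+4.3301i] + 1·[-3, -3.0000+1.7321i, -3.0000-1.7321i]

Computing element-wise:
Z[0] = 1·(3) + 1·(-3) = 0
Z[1] = 1·(1.5000-4.3301i) + 1·(-3.0000+1.7321i) = -1.5000-2.5980i
Z[2] = 1·(1.5000+4.3301i) + 1·(-3.0000-1.7321i) = -1.5000+2.5980i

DFT(1x + 1y) = 1·X + 1·Y = [0, -1.5000-2.5980i, -1.5000+2.5980i]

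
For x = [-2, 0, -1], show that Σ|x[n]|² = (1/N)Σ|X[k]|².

Time domain:
Σ|x[n]|² = |-2|² + |0|² + |-1|² = 5.0000

Frequency domain:
(1/3)Σ|X[k]|² = (1/3)(|-3|² + |-1.5000-0.8660i|² + |-1.5000+0.8660i|²) = (1/3)·15.0000 = 5.0000

Both sides agree, confirming Parseval's theorem.

Σ|x[n]|² = (1/N)Σ|X[k]|² = 5.0000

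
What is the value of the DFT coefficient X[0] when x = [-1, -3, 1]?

X[0] = Σ(n=0 to 2) x[n] · ω_3^0 = Σ x[n]
= (-1) + (-3) + (1)

X[0] = -3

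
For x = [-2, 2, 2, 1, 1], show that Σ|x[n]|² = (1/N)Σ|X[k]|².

Time domain:
Σ|x[n]|² = |-2|² + |2|² + |2|² + |1|² + |1|² = 14.0000

Frequency domain:
(1/5)Σ|X[k]|² = (1/5)(|4|² + |-3.5000-1.5388i|² + |-3.5000+0.3633i|² + |-3.5000-0.3633i|² + |-3.5000+1.5388i|²) = (1/5)·70.0000 = 14.0000

Both sides agree, confirming Parseval's theorem.

Σ|x[n]|² = (1/N)Σ|X[k]|² = 14.0000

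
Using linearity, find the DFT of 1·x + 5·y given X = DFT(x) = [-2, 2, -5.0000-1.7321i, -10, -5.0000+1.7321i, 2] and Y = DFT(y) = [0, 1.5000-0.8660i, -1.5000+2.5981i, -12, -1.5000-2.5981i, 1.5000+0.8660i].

By linearity: DFT(1x + 5y) = 1·DFT(x) + 5·DFT(y)
= 1·[-2, 2, -5.0000-1.7321i, -10, -5.0000+1.7321i, 2] + 5·[0, 1.5000-0.8660i, -1.5000+2.5981i, -12, -1.5000-2.5981i, 1.5000+0.8660i]

Computing element-wise:
Z[0] = 1·(-2) + 5·(0) = -2
Z[1] = 1·(2) + 5·(1.5000-0.8660i) = 9.5000-4.3300i
Z[2] = 1·(-5.0000-1.7321i) + 5·(-1.5000+2.5981i) = -12.5000+11.2584i
Z[3] = 1·(-10) + 5·(-12) = -70
Z[4] = 1·(-5.0000+1.7321i) + 5·(-1.5000-2.5981i) = -12.5000-11.2584i
Z[5] = 1·(2) + 5·(1.5000+0.8660i) = 9.5000+4.3300i

DFT(1x + 5y) = 1·X + 5·Y = [-2, 9.5000-4.3300i, -12.5000+11.2584i, -70, -12.5000-11.2584i, 9.5000+4.3300i]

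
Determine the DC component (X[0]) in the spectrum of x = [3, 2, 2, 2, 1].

X[0] = Σ(n=0 to 4) x[n] · ω_5^0 = Σ x[n]
= (3) + (2) + (2) + (2) + (1)

X[0] = 10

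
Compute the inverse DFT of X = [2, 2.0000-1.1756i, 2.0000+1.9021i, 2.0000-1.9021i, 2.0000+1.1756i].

x[n] = (1/5) Σ(k=0 to 4) X[k] · e^(2πikn/5)

Computing each x[n]:
x[0] = 2
x[1] = 0
x[2] = 1
x[3] = -1
x[4] = 0

x = [2, 0, 1, -1, 0]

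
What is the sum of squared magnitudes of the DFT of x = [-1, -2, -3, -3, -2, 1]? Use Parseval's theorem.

Parseval: Σ|x[n]|² = (1/N)Σ|X[k]|², so Σ|X[k]|² = N·Σ|x[n]|² = 6·28.0000

Σ|X[k]|² = N·Σ|x[n]|² = 6·28.0000 = 168.0000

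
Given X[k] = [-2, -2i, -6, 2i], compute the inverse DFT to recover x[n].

x[n] = (1/4) Σ(k=0 to 3) X[k] · e^(2πikn/4)

Computing each x[n]:
x[0] = -2
x[1] = 2
x[2] = -2
x[3] = 0

x = [-2, 2, -2, 0]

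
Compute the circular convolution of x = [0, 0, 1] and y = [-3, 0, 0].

(x ⊛ y)[n] = Σ(m=0 to 2) x[m] · y[(n-m) mod 3]

Computing each output sample:
(x ⊛ y)[0] = 0
(x ⊛ y)[1] = 0
(x ⊛ y)[2] = -3

x ⊛ y = [0, 0, -3]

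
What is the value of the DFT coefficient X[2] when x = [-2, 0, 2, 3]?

X[2] = Σ(n=0 to 3) x[n] · ω_4^(2n) where ω_4 = e^(-2πi/4)
= (-2)·ω_4^0 + (0)·ω_4^2 + (2)·ω_4^4 + (3)·ω_4^6

X[2] = -3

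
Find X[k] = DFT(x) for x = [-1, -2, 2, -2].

X[k] = Σ(n=0 to 3) x[n] · ω_4^(nk)
where ω_4 = e^(-2πi/4)

Computing each X[k]:
X[0] = -3
X[1] = -3
X[2] = 5
X[3] = -3

X = [-3, -3, 5, -3]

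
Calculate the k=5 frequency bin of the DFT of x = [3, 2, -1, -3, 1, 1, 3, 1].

X[5] = Σ(n=0 to 7) x[n] · ω_8^(5n) where ω_8 = e^(-2πi/8)
= (3)·ω_8^0 + (2)·ω_8^5 + (-1)·ω_8^10 + (-3)·ω_8^15 + (1)·ω_8^20 + (1)·ω_8^25 + (3)·ω_8^30 + (1)·ω_8^35

X[5] = -1.5355+1.8787i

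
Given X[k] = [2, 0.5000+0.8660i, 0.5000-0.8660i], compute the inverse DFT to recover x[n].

x[n] = (1/3) Σ(k=0 to 2) X[k] · e^(2πikn/3)

Computing each x[n]:
x[0] = 1
x[1] = 0
x[2] = 1

x = [1, 0, 1]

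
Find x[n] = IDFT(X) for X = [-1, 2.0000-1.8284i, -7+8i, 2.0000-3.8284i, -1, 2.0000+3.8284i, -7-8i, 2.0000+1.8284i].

x[n] = (1/8) Σ(k=0 to 7) X[k] · e^(2πikn/8)

Computing each x[n]:
x[0] = -1
x[1] = -1
x[2] = 1
x[3] = 3
x[4] = -3
x[5] = -3
x[6] = 2
x[7] = 1

x = [-1, -1, 1, 3, -3, -3, 2, 1]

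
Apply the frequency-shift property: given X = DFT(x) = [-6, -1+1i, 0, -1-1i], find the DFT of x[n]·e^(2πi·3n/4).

Modulation property: DFT(ω_4^(-3n)·x[n]) = X[(k-3) mod 4], so circularly shift X by 3 positions.

X[k-3] = [-1+1i, 0, -1-1i, -6]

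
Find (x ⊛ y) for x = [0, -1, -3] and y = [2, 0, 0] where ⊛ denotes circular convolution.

(x ⊛ y)[n] = Σ(m=0 to 2) x[m] · y[(n-m) mod 3]

Computing each output sample:
(x ⊛ y)[0] = 0
(x ⊛ y)[1] = -2
(x ⊛ y)[2] = -6

x ⊛ y = [0, -2, -6]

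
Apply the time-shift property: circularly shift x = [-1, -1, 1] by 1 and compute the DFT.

Time shift by 1: X_shifted[k] = ω_3^(1k) · X[k]
Shifted x = [1, -1, -1]

DFT(x[n-1]) = [-1, 2, 2]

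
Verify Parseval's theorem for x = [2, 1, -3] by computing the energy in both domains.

Time domain:
Σ|x[n]|² = |2|² + |1|² + |-3|² = 14.0000

Frequency domain:
(1/3)Σ|X[k]|² = (1/3)(|0|² + |3.0000-3.4641i|² + |3.0000+3.4641i|²) = (1/3)·42.0000 = 14.0000

Both sides agree, confirming Parseval's theorem.

Σ|x[n]|² = (1/N)Σ|X[k]|² = 14.0000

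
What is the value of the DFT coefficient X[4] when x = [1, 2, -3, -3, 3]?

X[4] = Σ(n=0 to 4) x[n] · ω_5^(4n) where ω_5 = e^(-2πi/5)
= (1)·ω_5^0 + (2)·ω_5^4 + (-3)·ω_5^8 + (-3)·ω_5^12 + (3)·ω_5^16

X[4] = 7.3992-0.9511i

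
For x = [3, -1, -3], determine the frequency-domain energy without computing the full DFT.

Parseval: Σ|x[n]|² = (1/N)Σ|X[k]|², so Σ|X[k]|² = N·Σ|x[n]|² = 3·19.0000

Σ|X[k]|² = N·Σ|x[n]|² = 3·19.0000 = 57.0000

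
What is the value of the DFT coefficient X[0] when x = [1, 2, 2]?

X[0] = Σ(n=0 to 2) x[n] · ω_3^0 = Σ x[n]
= (1) + (2) + (2)

X[0] = 5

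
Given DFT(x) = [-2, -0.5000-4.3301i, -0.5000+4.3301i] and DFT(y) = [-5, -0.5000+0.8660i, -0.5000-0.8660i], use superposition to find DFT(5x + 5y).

By linearity: DFT(5x + 5y) = 5·DFT(x) + 5·DFT(y)
= 5·[-2, -0.5000-4.3301i, -0.5000+4.3301i] + 5·[-5, -0.5000+0.8660i, -0.5000-0.8660i]

Computing element-wise:
Z[0] = 5·(-2) + 5·(-5) = -35
Z[1] = 5·(-0.5000-4.3301i) + 5·(-0.5000+0.8660i) = -5.0000-17.3205i
Z[2] = 5·(-0.5000+4.3301i) + 5·(-0.5000-0.8660i) = -5.0000+17.3205i

DFT(5x + 5y) = 5·X + 5·Y = [-35, -5.0000-17.3205i, -5.0000+17.3205i]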